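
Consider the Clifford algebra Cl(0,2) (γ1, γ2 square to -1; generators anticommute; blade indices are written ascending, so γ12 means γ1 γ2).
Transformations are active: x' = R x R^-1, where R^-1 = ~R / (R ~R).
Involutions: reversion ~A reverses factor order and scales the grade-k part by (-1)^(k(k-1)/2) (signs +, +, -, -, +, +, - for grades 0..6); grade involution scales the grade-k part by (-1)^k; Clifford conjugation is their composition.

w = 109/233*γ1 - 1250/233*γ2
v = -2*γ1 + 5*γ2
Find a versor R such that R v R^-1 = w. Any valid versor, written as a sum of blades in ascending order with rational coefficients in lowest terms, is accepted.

Since q(v) = q(w) = -29, the sum R = v + w = -357/233*γ1 - 85/233*γ2 does the job whenever invertible.
Answer: -357/233*γ1 - 85/233*γ2


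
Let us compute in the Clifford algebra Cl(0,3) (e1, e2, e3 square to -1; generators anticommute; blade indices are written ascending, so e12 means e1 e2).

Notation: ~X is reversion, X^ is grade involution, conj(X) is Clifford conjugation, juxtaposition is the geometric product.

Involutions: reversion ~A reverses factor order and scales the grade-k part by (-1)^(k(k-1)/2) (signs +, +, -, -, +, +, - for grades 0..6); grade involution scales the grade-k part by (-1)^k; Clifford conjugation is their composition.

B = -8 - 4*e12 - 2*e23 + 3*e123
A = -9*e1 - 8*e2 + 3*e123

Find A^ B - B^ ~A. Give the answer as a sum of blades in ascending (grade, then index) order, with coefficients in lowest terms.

first term: -9 - 110*e1 - 28*e2 + 4*e3 + 24*e13 - 27*e23 + 6*e123
second term: 9 + 34*e1 + 100*e2 + 4*e3 + 24*e13 - 27*e23 + 42*e123
Answer: -18 - 144*e1 - 128*e2 - 36*e123


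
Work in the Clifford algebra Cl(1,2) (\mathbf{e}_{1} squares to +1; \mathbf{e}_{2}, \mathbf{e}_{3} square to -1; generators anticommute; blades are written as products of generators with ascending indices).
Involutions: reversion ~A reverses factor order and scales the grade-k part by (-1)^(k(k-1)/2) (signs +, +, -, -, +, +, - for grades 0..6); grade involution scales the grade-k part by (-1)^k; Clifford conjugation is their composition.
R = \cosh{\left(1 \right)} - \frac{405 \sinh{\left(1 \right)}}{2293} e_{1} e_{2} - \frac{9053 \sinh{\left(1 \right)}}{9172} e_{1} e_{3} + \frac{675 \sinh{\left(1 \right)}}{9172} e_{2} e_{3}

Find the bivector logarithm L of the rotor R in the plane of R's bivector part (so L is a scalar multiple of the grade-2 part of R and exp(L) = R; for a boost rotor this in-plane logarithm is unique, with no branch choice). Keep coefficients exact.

The scalar part of R is \cosh{\left(1 \right)}, so cosh pins the rapidity up to sign — the sign comes from the bivector part; dividing that part by sinh of the rapidity yields the plane, and the in-plane L = rapidity * plane is unique because the two sign choices cancel.
Concretely: cosh(rapidity) = \cosh{\left(1 \right)} gives rapidity = ±1, and since rapidity/sinh(rapidity) is even the sign is immaterial: L = (rapidity/sinh(rapidity)) * <R>_2 = (\frac{1}{\sinh{\left(1 \right)}}) * <R>_2.
Answer: - \frac{405}{2293} e_{1} e_{2} - \frac{9053}{9172} e_{1} e_{3} + \frac{675}{9172} e_{2} e_{3}


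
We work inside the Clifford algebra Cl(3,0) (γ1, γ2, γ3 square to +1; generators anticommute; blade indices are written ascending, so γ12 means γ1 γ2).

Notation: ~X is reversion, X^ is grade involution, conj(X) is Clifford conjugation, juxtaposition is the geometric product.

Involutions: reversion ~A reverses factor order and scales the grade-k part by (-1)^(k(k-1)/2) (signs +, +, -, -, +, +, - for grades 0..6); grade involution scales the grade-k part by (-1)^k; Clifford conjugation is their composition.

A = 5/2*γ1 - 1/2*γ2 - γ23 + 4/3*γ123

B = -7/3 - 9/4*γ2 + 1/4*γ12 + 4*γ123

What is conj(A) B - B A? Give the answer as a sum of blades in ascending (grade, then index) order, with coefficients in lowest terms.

first term: -155/24 + 41/24*γ1 - 43/24*γ2 + 23/12*γ3 + 45/8*γ12 + 3/4*γ13 - 37/3*γ23 - 28/9*γ123
second term: -101/24 - 47/24*γ1 + 13/24*γ2 + 23/12*γ3 + 45/8*γ12 + 19/4*γ13 + 37/3*γ23 - 28/9*γ123
Answer: -9/4 + 11/3*γ1 - 7/3*γ2 - 4*γ13 - 74/3*γ23


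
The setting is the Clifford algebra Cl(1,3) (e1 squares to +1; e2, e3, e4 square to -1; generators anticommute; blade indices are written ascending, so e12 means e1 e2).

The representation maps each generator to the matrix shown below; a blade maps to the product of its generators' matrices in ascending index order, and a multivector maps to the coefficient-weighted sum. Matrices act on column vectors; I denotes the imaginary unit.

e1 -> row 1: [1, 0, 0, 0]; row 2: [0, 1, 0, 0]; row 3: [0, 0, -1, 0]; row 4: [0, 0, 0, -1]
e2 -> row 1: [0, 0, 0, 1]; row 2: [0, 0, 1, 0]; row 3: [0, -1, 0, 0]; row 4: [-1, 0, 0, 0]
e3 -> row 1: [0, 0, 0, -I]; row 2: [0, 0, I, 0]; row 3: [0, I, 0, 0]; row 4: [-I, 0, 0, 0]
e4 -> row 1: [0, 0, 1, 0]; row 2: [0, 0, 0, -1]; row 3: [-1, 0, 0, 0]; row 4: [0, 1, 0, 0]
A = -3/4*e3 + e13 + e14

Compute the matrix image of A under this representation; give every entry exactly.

Bivector images (products of the table entries): rho(e13) = rho(e1)rho(e3) = row 1: [0, 0, 0, -I]; row 2: [0, 0, I, 0]; row 3: [0, -I, 0, 0]; row 4: [I, 0, 0, 0]; rho(e14) = rho(e1)rho(e4) = row 1: [0, 0, 1, 0]; row 2: [0, 0, 0, -1]; row 3: [1, 0, 0, 0]; row 4: [0, -1, 0, 0].
M = (-3/4)*rho(e3) + (1)*rho(e13) + (1)*rho(e14), summed entrywise:
Answer: row 1: [0, 0, 1, -I/4]; row 2: [0, 0, I/4, -1]; row 3: [1, -7*I/4, 0, 0]; row 4: [7*I/4, -1, 0, 0]


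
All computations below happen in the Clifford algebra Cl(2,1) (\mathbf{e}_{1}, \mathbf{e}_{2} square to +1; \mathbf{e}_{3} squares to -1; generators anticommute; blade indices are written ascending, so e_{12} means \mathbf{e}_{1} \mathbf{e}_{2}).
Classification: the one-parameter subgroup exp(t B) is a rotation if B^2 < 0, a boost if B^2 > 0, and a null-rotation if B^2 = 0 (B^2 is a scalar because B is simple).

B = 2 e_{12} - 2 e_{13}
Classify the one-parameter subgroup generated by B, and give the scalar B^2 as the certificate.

B^2 term by term: the squares give (2)^2*(e_{12})^2 + (-2)^2*(e_{13})^2 = 4*(-1) + 4*(+1) = 0 (each basis 2-blade squares to minus the product of its generators' squares); cross terms between blades sharing an index anticommute and cancel. So B^2 = 0.
Answer: null-rotation, certificate B^2 = 0. Why this suffices: the scalar 0 survives any versor conjugation, so its sign alone determines the class however B is presented.


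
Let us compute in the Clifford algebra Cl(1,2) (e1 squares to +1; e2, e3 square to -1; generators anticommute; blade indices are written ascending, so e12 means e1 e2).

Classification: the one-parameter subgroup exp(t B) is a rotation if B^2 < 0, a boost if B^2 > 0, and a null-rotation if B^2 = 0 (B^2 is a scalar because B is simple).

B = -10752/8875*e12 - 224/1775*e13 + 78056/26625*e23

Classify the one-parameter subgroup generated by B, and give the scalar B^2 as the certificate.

B^2 term by term: the squares give (-10752/8875)^2*(e12)^2 + (-224/1775)^2*(e13)^2 + (78056/26625)^2*(e23)^2 = 115605504/78765625*(+1) + 50176/3150625*(+1) + 6092739136/708890625*(-1) = -64/9 (each basis 2-blade squares to minus the product of its generators' squares); cross terms between blades sharing an index anticommute and cancel. So B^2 = -64/9.
Answer: rotation, certificate B^2 = -64/9. The scalar -64/9 is the complete invariant here: its sign names the subgroup type.


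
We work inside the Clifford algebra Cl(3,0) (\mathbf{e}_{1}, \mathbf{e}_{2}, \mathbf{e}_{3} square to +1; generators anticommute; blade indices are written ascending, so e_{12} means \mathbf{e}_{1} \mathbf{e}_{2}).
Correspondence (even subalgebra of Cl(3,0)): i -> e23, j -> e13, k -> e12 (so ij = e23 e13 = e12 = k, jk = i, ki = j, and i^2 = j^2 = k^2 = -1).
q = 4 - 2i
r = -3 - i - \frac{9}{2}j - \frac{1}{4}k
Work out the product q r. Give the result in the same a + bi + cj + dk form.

In blades: q = 4 - 2 e_{23}, r = -3 - \frac{1}{4} e_{12} - \frac{9}{2} e_{13} - e_{23}.
Distribute q over r term by term (generator squares from the signature, products reordered to ascending indices): (4)*r = -12 - e_{12} - 18 e_{13} - 4 e_{23}; (-2 e_{23})*r = -2 + 9 e_{12} - \frac{1}{2} e_{13} + 6 e_{23}.
Sum: -14 + 8 e_{12} - \frac{37}{2} e_{13} + 2 e_{23}; translating back through the correspondence:
Answer: -14 + 2i - \frac{37}{2}j + 8k


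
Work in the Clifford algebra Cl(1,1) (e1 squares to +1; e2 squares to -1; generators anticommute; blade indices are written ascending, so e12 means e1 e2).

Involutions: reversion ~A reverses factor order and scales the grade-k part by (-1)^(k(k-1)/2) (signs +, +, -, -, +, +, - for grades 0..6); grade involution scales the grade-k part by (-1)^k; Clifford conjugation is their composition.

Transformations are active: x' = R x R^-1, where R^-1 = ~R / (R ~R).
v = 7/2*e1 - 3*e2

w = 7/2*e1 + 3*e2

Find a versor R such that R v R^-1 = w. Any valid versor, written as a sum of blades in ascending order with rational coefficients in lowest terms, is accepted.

Reasoning: v^2 = w^2 = 13/4 since conjugation preserves the quadratic form; R = v + w = 7*e1 is then valid when invertible, keeping its own part and reversing (v - w)/2.
Answer: 7*e1


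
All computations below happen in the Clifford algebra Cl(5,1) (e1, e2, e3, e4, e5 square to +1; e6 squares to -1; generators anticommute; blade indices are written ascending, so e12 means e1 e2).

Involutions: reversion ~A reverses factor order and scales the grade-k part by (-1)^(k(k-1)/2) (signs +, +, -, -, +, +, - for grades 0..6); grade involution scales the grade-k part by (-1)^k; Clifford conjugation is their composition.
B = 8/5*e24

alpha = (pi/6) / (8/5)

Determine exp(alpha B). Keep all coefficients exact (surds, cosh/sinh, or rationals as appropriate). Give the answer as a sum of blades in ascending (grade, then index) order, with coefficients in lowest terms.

B^2 = (8/5)^2*(e24)^2 = 64/25*(-1) = -64/25 (a basis 2-blade squares to minus the product of its generators' squares).
B^2 = -64/25 — a negative square means the series sums to a rotation: l = 8/5, alpha*l = pi/6, so exp(alpha B) = cos(pi/6) + (sin(pi/6)/(8/5))*B = sqrt(3)/2 + (5/16)*B.
Answer: sqrt(3)/2 + 1/2*e24


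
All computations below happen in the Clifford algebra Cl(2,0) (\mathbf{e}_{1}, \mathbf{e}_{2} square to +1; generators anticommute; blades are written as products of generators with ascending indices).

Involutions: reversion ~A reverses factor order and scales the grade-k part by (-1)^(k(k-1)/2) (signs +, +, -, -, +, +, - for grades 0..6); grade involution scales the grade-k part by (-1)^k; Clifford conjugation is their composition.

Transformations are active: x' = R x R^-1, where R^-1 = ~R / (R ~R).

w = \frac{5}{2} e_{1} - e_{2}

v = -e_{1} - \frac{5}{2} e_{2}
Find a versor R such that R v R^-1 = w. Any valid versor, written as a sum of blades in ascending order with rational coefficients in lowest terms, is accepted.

Here q(v) = q(w) = \frac{29}{4}; the classical choice R = v + w = \frac{3}{2} e_{1} - \frac{7}{2} e_{2} then realises v -> w under the sandwich.
Answer: \frac{3}{2} e_{1} - \frac{7}{2} e_{2}


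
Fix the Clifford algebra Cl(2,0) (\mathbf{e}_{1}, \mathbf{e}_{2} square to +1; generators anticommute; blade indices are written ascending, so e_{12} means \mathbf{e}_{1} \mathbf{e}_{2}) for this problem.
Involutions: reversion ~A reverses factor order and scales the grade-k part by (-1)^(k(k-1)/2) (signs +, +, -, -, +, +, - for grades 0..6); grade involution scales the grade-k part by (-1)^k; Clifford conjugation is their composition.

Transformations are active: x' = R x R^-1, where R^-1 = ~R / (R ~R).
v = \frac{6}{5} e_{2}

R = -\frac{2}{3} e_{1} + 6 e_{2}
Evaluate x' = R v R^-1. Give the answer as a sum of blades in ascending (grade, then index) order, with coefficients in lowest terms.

~R = -\frac{2}{3} e_{1} + 6 e_{2}, and R ~R = \frac{328}{9}, so R^-1 = ~R / (\frac{328}{9}).
R v = \frac{36}{5} - \frac{4}{5} e_{12}
Answer: -\frac{54}{205} e_{1} + \frac{48}{41} e_{2}


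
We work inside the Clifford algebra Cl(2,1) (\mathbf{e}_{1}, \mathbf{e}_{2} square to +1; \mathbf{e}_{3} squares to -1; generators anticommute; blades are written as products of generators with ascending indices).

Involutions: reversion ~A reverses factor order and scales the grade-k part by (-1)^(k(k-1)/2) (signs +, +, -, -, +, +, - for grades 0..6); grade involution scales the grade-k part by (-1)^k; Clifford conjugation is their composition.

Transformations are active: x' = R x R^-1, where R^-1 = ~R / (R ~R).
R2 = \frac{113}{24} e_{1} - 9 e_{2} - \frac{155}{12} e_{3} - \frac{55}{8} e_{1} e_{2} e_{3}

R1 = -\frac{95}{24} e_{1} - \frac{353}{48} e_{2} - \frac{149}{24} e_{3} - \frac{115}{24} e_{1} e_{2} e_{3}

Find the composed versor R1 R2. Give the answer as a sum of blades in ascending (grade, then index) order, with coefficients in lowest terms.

Distribute over the terms of R1 (each basis-blade product reordered to ascending indices, repeated generators contracted through their squares):
(-\frac{95}{24} e_{1}) R2 = -\frac{10735}{576} + \frac{285}{8} e_{1} e_{2} + \frac{14725}{288} e_{1} e_{3} + \frac{5225}{192} e_{2} e_{3}
(-\frac{353}{48} e_{2}) R2 = \frac{1059}{16} + \frac{39889}{1152} e_{1} e_{2} - \frac{19415}{384} e_{1} e_{3} + \frac{54715}{576} e_{2} e_{3}
(-\frac{149}{24} e_{3}) R2 = -\frac{23095}{288} - \frac{8195}{192} e_{1} e_{2} + \frac{16837}{576} e_{1} e_{3} - \frac{447}{8} e_{2} e_{3}
(-\frac{115}{24} e_{1} e_{2} e_{3}) R2 = \frac{6325}{192} - \frac{17825}{288} e_{1} e_{2} - \frac{345}{8} e_{1} e_{3} - \frac{12995}{576} e_{2} e_{3}
Summing the partial products and collecting blades:
Answer: \frac{29}{96} - \frac{39541}{1152} e_{1} e_{2} - \frac{5117}{384} e_{1} e_{3} + \frac{25211}{576} e_{2} e_{3}


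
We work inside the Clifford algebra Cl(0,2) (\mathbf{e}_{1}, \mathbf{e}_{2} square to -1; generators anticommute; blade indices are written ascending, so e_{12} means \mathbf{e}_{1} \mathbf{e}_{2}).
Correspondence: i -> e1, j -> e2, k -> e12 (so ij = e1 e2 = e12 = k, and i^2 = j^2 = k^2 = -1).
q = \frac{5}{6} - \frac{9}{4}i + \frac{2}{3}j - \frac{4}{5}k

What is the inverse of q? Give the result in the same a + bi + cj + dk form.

In blades: q = \frac{5}{6} - \frac{9}{4} e_{1} + \frac{2}{3} e_{2} - \frac{4}{5} e_{12}.
With qbar = \frac{5}{6} + \frac{9}{4} e_{1} - \frac{2}{3} e_{2} + \frac{4}{5} e_{12} (scalar fixed, mapped units negated), q qbar = \frac{24629}{3600} (the sum of squared coefficients), so q^-1 = qbar / (\frac{24629}{3600}) = \frac{3000}{24629} + \frac{8100}{24629} e_{1} - \frac{2400}{24629} e_{2} + \frac{2880}{24629} e_{12}; translating back:
Answer: \frac{3000}{24629} + \frac{8100}{24629}i - \frac{2400}{24629}j + \frac{2880}{24629}k


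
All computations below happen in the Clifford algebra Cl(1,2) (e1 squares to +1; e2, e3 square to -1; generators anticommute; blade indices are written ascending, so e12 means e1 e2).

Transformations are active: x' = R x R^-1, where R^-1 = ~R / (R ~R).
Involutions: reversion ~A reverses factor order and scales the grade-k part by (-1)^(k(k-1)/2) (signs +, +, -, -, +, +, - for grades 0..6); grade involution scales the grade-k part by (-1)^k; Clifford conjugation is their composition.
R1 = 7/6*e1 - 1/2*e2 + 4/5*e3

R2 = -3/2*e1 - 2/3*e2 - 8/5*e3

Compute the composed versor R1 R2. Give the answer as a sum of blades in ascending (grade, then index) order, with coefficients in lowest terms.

Distribute over the terms of R1 (each basis-blade product reordered to ascending indices, repeated generators contracted through their squares):
(7/6*e1) R2 = -7/4 - 7/9*e12 - 28/15*e13
(-1/2*e2) R2 = -1/3 - 3/4*e12 + 4/5*e23
(4/5*e3) R2 = 32/25 + 6/5*e13 + 8/15*e23
Summing the partial products and collecting blades:
Answer: -241/300 - 55/36*e12 - 2/3*e13 + 4/3*e23


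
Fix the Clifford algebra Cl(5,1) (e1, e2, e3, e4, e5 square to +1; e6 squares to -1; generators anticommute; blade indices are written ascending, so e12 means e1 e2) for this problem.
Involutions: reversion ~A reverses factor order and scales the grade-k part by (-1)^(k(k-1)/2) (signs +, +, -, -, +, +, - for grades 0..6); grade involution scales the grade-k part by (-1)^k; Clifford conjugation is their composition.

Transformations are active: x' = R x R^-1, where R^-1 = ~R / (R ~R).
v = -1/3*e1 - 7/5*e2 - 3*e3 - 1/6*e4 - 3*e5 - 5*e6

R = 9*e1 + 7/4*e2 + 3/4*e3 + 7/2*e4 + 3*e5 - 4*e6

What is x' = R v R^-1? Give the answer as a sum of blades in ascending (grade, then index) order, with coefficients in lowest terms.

~R = 9*e1 + 7/4*e2 + 3/4*e3 + 7/2*e4 + 3*e5 - 4*e6, and R ~R = 719/8, so R^-1 = ~R / (719/8).
R v = -2237/60 - 721/60*e12 - 107/4*e13 - 1/3*e14 - 26*e15 - 139/3*e16 - 21/5*e23 + 553/120*e24 - 21/20*e25 - 287/20*e26 + 83/8*e34 + 27/4*e35 - 63/4*e36 - 10*e45 - 109/6*e46 - 27*e56
Answer: -76937/10785*e1 - 112/2157*e2 + 8548/3595*e3 - 59041/21570*e4 + 1837/3595*e5 + 89717/10785*e6


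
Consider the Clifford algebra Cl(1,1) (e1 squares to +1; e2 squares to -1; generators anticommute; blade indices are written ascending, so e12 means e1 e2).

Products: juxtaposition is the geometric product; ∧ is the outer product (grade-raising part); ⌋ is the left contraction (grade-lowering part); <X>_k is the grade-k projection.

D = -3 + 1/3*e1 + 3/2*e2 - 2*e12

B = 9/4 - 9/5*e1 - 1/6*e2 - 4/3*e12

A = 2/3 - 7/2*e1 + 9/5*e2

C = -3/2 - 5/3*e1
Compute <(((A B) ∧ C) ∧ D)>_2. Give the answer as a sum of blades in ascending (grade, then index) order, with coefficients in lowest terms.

step 1: 81/10 - 459/40*e1 + 1549/180*e2 + 2641/900*e12
step 2: -243/20 + 297/80*e1 - 1549/120*e2 + 53681/5400*e12
step 3: 729/20 - 243/16*e1 + 41/2*e2 + 3479/800*e12
step 4: 3479/800*e12
Answer: 3479/800*e12


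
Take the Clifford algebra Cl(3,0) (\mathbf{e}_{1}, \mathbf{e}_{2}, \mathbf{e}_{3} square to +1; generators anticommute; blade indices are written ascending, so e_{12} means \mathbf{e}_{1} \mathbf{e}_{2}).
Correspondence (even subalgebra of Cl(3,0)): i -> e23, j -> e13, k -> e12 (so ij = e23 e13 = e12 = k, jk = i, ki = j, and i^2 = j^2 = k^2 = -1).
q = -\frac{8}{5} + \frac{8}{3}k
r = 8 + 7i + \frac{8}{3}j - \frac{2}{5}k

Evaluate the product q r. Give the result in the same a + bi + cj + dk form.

In blades: q = -\frac{8}{5} + \frac{8}{3} e_{12}, r = 8 - \frac{2}{5} e_{12} + \frac{8}{3} e_{13} + 7 e_{23}.
Distribute q over r term by term (generator squares from the signature, products reordered to ascending indices): (-\frac{8}{5})*r = -\frac{64}{5} + \frac{16}{25} e_{12} - \frac{64}{15} e_{13} - \frac{56}{5} e_{23}; (\frac{8}{3} e_{12})*r = \frac{16}{15} + \frac{64}{3} e_{12} + \frac{56}{3} e_{13} - \frac{64}{9} e_{23}.
Sum: -\frac{176}{15} + \frac{1648}{75} e_{12} + \frac{72}{5} e_{13} - \frac{824}{45} e_{23}; translating back through the correspondence:
Answer: -\frac{176}{15} - \frac{824}{45}i + \frac{72}{5}j + \frac{1648}{75}k


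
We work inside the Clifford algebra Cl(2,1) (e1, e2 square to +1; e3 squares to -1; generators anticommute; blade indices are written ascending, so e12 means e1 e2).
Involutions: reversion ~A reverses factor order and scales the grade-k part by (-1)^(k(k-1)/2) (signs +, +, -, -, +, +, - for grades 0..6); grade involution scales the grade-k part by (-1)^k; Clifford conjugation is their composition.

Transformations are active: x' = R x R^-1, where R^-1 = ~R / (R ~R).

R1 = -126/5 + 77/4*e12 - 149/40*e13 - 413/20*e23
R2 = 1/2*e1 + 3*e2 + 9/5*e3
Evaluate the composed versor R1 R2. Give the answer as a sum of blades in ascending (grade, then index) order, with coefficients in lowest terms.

Distribute over the terms of R2 (each basis-blade product reordered to ascending indices, repeated generators contracted through their squares):
R1 (1/2*e1) = -63/5*e1 - 77/8*e2 + 149/80*e3 - 413/40*e123
R1 (3*e2) = 231/4*e1 - 378/5*e2 + 1239/20*e3 + 447/40*e123
R1 (9/5*e3) = 1341/200*e1 + 3717/100*e2 - 1134/25*e3 + 693/20*e123
Summing the partial products and collecting blades:
Answer: 10371/200*e1 - 9611/200*e2 + 7381/400*e3 + 71/2*e123


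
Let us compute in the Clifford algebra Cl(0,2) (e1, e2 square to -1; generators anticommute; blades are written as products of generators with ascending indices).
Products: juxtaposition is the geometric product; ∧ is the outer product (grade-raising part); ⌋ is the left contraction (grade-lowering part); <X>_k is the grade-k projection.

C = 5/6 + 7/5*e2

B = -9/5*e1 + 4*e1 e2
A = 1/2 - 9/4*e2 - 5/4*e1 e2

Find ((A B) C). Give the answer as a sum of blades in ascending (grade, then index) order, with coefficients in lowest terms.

step 1: 5 - 99/10*e1 + 9/4*e2 - 41/20*e1 e2
step 2: 61/60 - 269/50*e1 + 71/8*e2 - 9341/600*e1 e2
Answer: 61/60 - 269/50*e1 + 71/8*e2 - 9341/600*e1 e2


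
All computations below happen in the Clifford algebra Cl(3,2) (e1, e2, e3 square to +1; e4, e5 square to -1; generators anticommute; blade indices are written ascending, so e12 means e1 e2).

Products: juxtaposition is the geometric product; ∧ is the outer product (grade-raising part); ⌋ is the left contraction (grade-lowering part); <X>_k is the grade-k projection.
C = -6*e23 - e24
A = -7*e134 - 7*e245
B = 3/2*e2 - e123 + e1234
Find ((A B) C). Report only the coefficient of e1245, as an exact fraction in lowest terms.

step 1: -7*e2 - 7*e24 - 21/2*e45 + 7*e135 - 21/2*e1234 - 7*e1345
step 2: 7 + 42*e3 + 7*e4 - 21/2*e13 - 63*e14 + 21/2*e25 + 42*e34 + 42*e125 - 7*e1235 - 42*e1245 + 63*e2345 + 7*e12345
Answer: -42


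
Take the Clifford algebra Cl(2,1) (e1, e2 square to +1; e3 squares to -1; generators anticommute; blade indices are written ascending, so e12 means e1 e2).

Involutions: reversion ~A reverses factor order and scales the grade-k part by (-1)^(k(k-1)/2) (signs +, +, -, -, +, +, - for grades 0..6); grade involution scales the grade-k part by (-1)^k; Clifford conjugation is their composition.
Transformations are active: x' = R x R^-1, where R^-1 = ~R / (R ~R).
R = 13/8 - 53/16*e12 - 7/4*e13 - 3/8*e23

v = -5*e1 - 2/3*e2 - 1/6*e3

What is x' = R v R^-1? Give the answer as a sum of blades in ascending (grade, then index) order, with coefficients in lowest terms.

~R = 13/8 + 53/16*e12 + 7/4*e13 + 3/8*e23, and R ~R = 2665/256, so R^-1 = ~R / (2665/256).
R v = -149/24*e1 - 425/24*e2 - 445/48*e3 + 121/96*e123
Answer: 5041/1599*e1 - 14086/2665*e2 - 56441/15990*e3


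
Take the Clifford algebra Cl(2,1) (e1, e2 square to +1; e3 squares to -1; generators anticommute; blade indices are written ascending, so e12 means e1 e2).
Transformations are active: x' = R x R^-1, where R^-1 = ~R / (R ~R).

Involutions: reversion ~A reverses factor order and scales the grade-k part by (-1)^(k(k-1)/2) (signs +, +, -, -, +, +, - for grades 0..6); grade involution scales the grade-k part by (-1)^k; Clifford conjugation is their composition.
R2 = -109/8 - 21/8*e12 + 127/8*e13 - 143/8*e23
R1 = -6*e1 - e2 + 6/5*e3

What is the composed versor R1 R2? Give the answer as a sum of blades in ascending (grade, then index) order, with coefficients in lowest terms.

Distribute over the terms of R1 (each basis-blade product reordered to ascending indices, repeated generators contracted through their squares):
(-6*e1) R2 = 327/4*e1 + 63/4*e2 - 381/4*e3 + 429/4*e123
(-e2) R2 = -21/8*e1 + 109/8*e2 + 143/8*e3 + 127/8*e123
(6/5*e3) R2 = 381/20*e1 - 429/20*e2 - 327/20*e3 - 63/20*e123
Summing the partial products and collecting blades:
Answer: 3927/40*e1 + 317/40*e2 - 3749/40*e3 + 4799/40*e123


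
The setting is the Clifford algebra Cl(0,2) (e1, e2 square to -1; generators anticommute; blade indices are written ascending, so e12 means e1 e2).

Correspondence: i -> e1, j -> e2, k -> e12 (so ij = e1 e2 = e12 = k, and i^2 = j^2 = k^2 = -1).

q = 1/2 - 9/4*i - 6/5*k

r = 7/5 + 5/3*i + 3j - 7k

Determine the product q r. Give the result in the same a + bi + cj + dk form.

In blades: q = 1/2 - 9/4*e1 - 6/5*e12, r = 7/5 + 5/3*e1 + 3*e2 - 7*e12.
Distribute q over r term by term (generator squares from the signature, products reordered to ascending indices): (1/2)*r = 7/10 + 5/6*e1 + 3/2*e2 - 7/2*e12; (-9/4*e1)*r = 15/4 - 63/20*e1 - 63/4*e2 - 27/4*e12; (-6/5*e12)*r = -42/5 + 18/5*e1 - 2*e2 - 42/25*e12.
Sum: -79/20 + 77/60*e1 - 65/4*e2 - 1193/100*e12; translating back through the correspondence:
Answer: -79/20 + 77/60*i - 65/4*j - 1193/100*k


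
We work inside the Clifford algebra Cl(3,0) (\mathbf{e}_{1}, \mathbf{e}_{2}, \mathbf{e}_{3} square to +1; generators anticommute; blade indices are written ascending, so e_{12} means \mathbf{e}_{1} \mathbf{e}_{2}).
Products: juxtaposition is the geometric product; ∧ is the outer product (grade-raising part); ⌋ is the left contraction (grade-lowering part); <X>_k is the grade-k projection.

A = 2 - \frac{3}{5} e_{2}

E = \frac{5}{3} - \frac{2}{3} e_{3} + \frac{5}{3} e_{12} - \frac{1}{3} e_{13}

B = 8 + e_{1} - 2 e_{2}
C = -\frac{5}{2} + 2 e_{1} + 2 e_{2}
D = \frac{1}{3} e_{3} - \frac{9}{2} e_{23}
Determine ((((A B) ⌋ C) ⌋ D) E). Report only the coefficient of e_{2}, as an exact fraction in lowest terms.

step 1: \frac{86}{5} + 2 e_{1} - \frac{44}{5} e_{2} + \frac{3}{5} e_{12}
step 2: -\frac{283}{5} + \frac{172}{5} e_{1} + \frac{172}{5} e_{2}
step 3: -\frac{521}{3} e_{3} + \frac{2547}{10} e_{23}
step 4: \frac{1042}{9} - \frac{521}{9} e_{1} - \frac{849}{5} e_{2} - \frac{2605}{9} e_{3} - \frac{849}{10} e_{12} - \frac{849}{2} e_{13} + \frac{849}{2} e_{23} - \frac{2605}{9} e_{123}
Answer: -\frac{849}{5}


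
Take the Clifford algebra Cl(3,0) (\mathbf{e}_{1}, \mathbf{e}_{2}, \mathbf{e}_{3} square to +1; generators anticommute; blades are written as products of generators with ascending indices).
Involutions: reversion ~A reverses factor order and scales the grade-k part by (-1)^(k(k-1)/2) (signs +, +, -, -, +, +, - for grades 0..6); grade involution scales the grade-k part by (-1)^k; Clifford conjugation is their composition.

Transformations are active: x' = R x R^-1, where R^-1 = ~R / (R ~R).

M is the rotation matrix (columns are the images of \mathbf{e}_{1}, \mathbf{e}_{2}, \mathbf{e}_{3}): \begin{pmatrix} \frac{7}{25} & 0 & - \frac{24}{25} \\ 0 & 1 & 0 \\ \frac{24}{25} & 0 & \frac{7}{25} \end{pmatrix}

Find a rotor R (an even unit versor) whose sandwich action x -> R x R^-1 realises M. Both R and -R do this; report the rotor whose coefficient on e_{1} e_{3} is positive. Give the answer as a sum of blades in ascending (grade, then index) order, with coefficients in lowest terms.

Method: write R = a + b12*e_{1} e_{2} + b13*e_{1} e_{3} + b23*e_{2} e_{3} with a^2 + b12^2 + b13^2 + b23^2 = 1 (so R^-1 = ~R). Expanding the columns R e_j ~R gives tr M = 4a^2 - 1 and, from the antisymmetric part, M21 - M12 = -4a*b12, M13 - M31 = 4a*b13, M32 - M23 = -4a*b23.
Here tr M = \frac{39}{25}, so a^2 = (1 + tr M)/4 = \frac{16}{25} and a = ±\frac{4}{5}. Taking a = \frac{4}{5}: M21 - M12 = 0, M13 - M31 = -\frac{48}{25}, M32 - M23 = 0, giving b12 = 0, b13 = -\frac{3}{5}, b23 = 0, i.e. R = \frac{4}{5} - \frac{3}{5} e_{1} e_{3}.
Its e_{1} e_{3} coefficient is negative, so report the other preimage -R.
Answer: -\frac{4}{5} + \frac{3}{5} e_{1} e_{3}. Key observation: the double cover Spin(3) -> SO(3) sends R and -R to the same matrix (trace \frac{39}{25} here), so the stated sign of the e_{1} e_{3} coefficient is what selects one sheet.


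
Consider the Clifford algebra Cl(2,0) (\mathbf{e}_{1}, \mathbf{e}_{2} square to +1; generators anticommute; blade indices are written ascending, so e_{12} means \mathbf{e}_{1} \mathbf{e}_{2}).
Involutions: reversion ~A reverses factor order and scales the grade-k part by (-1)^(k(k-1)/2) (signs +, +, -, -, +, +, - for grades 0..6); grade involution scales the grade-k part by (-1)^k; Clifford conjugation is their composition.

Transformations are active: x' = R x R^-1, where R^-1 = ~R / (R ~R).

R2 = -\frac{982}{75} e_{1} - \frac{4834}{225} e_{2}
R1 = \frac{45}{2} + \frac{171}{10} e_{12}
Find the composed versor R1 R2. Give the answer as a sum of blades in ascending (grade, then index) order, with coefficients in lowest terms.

Distribute over the terms of R1 (each basis-blade product reordered to ascending indices, repeated generators contracted through their squares):
(\frac{45}{2}) R2 = -\frac{1473}{5} e_{1} - \frac{2417}{5} e_{2}
(\frac{171}{10} e_{12}) R2 = -\frac{45923}{125} e_{1} + \frac{27987}{125} e_{2}
Summing the partial products and collecting blades:
Answer: -\frac{82748}{125} e_{1} - \frac{32438}{125} e_{2}


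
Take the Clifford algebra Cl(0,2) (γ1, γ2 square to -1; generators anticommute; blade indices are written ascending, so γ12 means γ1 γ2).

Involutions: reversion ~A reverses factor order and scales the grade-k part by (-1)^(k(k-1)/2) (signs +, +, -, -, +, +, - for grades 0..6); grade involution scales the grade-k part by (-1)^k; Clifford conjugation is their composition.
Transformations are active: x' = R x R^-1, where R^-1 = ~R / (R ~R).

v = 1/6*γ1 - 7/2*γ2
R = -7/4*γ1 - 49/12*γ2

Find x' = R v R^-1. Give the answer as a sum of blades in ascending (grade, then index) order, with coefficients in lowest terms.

~R = -7/4*γ1 - 49/12*γ2, and R ~R = -1421/72, so R^-1 = ~R / (-1421/72).
R v = -14 + 245/36*γ12
Answer: -461/174*γ1 - 133/58*γ2


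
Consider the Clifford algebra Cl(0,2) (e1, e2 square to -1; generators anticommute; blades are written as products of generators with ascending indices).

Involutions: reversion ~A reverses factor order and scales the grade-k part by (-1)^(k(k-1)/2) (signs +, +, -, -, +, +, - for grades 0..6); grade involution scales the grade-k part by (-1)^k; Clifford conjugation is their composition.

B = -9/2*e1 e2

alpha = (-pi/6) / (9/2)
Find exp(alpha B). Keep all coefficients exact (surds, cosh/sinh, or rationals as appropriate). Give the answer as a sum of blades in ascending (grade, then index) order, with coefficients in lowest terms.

B^2 = (-9/2)^2*(e1 e2)^2 = 81/4*(-1) = -81/4 (a basis 2-blade squares to minus the product of its generators' squares).
B^2 = -81/4 — since the square is negative, the closed form is circular: l = 9/2, alpha*l = -pi/6, so exp(alpha B) = cos(-pi/6) + (sin(-pi/6)/(9/2))*B = sqrt(3)/2 + (-1/9)*B.
Answer: sqrt(3)/2 + 1/2*e1 e2


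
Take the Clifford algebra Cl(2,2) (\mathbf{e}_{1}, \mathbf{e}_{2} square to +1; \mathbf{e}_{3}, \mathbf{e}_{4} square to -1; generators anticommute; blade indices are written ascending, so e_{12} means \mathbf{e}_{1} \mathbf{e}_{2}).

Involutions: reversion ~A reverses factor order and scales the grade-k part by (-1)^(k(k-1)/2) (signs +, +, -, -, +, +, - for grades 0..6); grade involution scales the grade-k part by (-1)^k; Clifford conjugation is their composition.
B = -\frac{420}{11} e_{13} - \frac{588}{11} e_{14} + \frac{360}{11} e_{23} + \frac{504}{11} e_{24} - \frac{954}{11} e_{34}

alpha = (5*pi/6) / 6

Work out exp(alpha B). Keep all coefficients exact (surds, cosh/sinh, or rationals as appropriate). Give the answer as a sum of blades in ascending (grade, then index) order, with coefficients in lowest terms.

B^2 term by term: the squares give (-\frac{420}{11})^2*(e_{13})^2 + (-\frac{588}{11})^2*(e_{14})^2 + (\frac{360}{11})^2*(e_{23})^2 + (\frac{504}{11})^2*(e_{24})^2 + (-\frac{954}{11})^2*(e_{34})^2 = \frac{176400}{121}*(+1) + \frac{345744}{121}*(+1) + \frac{129600}{121}*(+1) + \frac{254016}{121}*(+1) + \frac{910116}{121}*(-1) = -36 (each basis 2-blade squares to minus the product of its generators' squares); cross terms between blades sharing an index anticommute and cancel; the commuting (index-disjoint) pairs give grade-4 terms 2*c*c'*(blade product), which cancel blade by blade — e_{1234}: \frac{423360}{121} - \frac{423360}{121} = 0 — confirming B is simple. So B^2 = -36.
B^2 = -36 — since the square is negative, the closed form is circular: l = 6, alpha*l = \frac{5 \pi}{6}, so exp(alpha B) = cos(\frac{5 \pi}{6}) + (sin(\frac{5 \pi}{6})/6)*B = - \frac{\sqrt{3}}{2} + (\frac{1}{12})*B.
Answer: - \frac{\sqrt{3}}{2} - \frac{35}{11} e_{13} - \frac{49}{11} e_{14} + \frac{30}{11} e_{23} + \frac{42}{11} e_{24} - \frac{159}{22} e_{34}


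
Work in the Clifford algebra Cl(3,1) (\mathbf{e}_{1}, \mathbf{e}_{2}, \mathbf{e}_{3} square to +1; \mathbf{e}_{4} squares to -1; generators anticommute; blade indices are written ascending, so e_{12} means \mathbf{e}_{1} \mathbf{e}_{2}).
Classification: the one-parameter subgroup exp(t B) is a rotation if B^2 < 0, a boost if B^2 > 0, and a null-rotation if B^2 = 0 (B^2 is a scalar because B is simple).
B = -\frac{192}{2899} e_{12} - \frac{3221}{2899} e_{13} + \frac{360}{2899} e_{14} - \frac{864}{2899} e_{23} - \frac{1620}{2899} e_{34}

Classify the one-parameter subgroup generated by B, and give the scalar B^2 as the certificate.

B^2 term by term: the squares give (-\frac{192}{2899})^2*(e_{12})^2 + (-\frac{3221}{2899})^2*(e_{13})^2 + (\frac{360}{2899})^2*(e_{14})^2 + (-\frac{864}{2899})^2*(e_{23})^2 + (-\frac{1620}{2899})^2*(e_{34})^2 = \frac{36864}{8404201}*(-1) + \frac{10374841}{8404201}*(-1) + \frac{129600}{8404201}*(+1) + \frac{746496}{8404201}*(-1) + \frac{2624400}{8404201}*(+1) = -1 (each basis 2-blade squares to minus the product of its generators' squares); cross terms between blades sharing an index anticommute and cancel; the commuting (index-disjoint) pairs give grade-4 terms 2*c*c'*(blade product), which cancel blade by blade — e_{1234}: \frac{622080}{8404201} - \frac{622080}{8404201} = 0 — confirming B is simple. So B^2 = -1.
Answer: rotation, certificate B^2 = -1. The class reads off the invariant scalar -1 directly.


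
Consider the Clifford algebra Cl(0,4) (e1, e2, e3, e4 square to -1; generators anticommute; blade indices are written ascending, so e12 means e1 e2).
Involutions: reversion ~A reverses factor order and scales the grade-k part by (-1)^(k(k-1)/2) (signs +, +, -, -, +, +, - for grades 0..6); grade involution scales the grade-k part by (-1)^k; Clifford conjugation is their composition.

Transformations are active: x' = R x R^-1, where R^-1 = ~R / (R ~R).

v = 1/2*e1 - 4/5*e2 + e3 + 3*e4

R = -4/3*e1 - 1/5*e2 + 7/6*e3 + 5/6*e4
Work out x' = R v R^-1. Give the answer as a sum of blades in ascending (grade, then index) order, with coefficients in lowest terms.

~R = -4/3*e1 - 1/5*e2 + 7/6*e3 + 5/6*e4, and R ~R = -581/150, so R^-1 = ~R / (-581/150).
R v = -79/25 + 7/6*e12 - 23/12*e13 - 53/12*e14 + 11/15*e23 + 1/15*e24 + 8/3*e34
Answer: -3109/1162*e1 + 1376/2905*e2 + 75/83*e3 - 953/581*e4


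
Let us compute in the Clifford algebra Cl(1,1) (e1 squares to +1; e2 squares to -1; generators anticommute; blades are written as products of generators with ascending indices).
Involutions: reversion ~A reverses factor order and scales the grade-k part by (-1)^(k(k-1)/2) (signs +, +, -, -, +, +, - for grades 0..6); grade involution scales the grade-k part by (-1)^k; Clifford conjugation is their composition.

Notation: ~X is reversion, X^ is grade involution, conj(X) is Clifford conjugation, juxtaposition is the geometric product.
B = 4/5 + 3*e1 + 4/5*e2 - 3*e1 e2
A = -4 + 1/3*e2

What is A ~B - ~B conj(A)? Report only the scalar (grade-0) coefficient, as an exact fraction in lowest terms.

first term: -52/15 - 11*e1 - 44/15*e2 - 13*e1 e2
second term: -44/15 - 11*e1 - 52/15*e2 - 13*e1 e2
Answer: -8/15


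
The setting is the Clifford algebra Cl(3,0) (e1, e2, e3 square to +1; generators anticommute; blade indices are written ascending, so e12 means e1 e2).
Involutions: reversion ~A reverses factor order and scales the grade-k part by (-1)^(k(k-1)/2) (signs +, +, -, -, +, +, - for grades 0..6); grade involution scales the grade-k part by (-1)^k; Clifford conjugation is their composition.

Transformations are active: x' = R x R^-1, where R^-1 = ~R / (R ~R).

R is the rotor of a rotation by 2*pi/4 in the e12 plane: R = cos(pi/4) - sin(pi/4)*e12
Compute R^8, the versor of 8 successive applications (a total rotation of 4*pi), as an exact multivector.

Half-angle bookkeeping: 8 applications in e12 add up to rotor phase 8*pi/4 = 2*pi, so R^8 = cos(2*pi) - sin(2*pi)*e12.
cos(2*pi) = 1 and sin(2*pi) = 0, so R^8 = 1. The total rotation 4*pi is 2 full turns, so every vector returns to itself, yet the rotor is +1, back on the identity sheet (an even number of 2*pi turns).
Answer: 1


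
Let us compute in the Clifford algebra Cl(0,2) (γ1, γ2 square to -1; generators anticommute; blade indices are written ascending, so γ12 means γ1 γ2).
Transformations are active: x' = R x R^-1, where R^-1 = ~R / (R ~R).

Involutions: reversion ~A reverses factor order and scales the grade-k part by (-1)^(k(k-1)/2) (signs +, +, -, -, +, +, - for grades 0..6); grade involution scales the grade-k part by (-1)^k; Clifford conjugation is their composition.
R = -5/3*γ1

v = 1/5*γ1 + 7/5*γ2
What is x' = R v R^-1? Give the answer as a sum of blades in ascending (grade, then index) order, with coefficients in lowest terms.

~R = -5/3*γ1, and R ~R = -25/9, so R^-1 = ~R / (-25/9).
R v = 1/3 - 7/3*γ12
Answer: 1/5*γ1 - 7/5*γ2


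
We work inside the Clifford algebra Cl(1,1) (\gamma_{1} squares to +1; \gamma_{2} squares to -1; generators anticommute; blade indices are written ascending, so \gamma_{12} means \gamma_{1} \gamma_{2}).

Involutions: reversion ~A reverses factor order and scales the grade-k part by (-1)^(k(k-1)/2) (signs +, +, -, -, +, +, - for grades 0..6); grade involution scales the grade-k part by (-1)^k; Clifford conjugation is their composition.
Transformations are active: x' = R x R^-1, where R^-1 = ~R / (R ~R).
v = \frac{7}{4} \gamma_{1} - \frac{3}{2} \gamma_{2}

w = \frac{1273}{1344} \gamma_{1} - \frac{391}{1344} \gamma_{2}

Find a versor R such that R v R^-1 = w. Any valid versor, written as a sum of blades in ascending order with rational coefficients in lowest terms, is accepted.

A norm check does it: q(v) = q(w) = \frac{13}{16}, hence R = v + w = \frac{3625}{1344} \gamma_{1} - \frac{2407}{1344} \gamma_{2} realises the map — parallel part kept, (v - w)/2 negated, v carried to w.
Answer: \frac{3625}{1344} \gamma_{1} - \frac{2407}{1344} \gamma_{2}


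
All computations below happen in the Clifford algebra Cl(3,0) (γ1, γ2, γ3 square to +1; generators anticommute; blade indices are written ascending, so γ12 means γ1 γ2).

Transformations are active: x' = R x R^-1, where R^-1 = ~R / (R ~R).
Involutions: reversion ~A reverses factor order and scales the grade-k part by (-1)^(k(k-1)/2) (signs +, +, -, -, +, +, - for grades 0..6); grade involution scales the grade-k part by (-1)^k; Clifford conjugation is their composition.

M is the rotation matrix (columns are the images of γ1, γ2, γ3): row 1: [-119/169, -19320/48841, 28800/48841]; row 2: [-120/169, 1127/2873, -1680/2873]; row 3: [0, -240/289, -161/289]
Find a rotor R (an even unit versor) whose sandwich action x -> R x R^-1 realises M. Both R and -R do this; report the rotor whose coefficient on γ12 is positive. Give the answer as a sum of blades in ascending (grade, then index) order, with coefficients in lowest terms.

Method: write R = a + b12*γ12 + b13*γ13 + b23*γ23 with a^2 + b12^2 + b13^2 + b23^2 = 1 (so R^-1 = ~R). Expanding the columns R e_j ~R gives tr M = 4a^2 - 1 and, from the antisymmetric part, M21 - M12 = -4a*b12, M13 - M31 = 4a*b13, M32 - M23 = -4a*b23.
Here tr M = -42441/48841, so a^2 = (1 + tr M)/4 = 1600/48841 and a = ±40/221. Taking a = 40/221: M21 - M12 = -15360/48841, M13 - M31 = 28800/48841, M32 - M23 = -12000/48841, giving b12 = 96/221, b13 = 180/221, b23 = 75/221, i.e. R = 40/221 + 96/221*γ12 + 180/221*γ13 + 75/221*γ23.
Its γ12 coefficient is already positive.
Answer: 40/221 + 96/221*γ12 + 180/221*γ13 + 75/221*γ23. Key observation: the double cover Spin(3) -> SO(3) sends R and -R to the same matrix (trace -42441/48841 here), so the stated sign of the γ12 coefficient is what selects one sheet.


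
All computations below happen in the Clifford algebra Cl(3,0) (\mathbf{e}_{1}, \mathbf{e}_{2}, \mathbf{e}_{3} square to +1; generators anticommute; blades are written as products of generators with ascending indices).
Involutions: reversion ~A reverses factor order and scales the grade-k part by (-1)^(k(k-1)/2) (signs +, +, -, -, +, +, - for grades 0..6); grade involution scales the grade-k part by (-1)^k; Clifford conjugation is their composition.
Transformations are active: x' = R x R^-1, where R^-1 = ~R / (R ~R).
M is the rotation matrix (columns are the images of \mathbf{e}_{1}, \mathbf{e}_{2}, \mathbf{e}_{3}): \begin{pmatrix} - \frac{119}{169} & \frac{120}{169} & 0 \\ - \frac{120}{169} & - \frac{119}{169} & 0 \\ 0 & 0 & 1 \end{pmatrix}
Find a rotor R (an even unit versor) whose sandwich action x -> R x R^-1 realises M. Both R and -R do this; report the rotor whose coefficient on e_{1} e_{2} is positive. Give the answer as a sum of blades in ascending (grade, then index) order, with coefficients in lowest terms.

Method: write R = a + b12*e_{1} e_{2} + b13*e_{1} e_{3} + b23*e_{2} e_{3} with a^2 + b12^2 + b13^2 + b23^2 = 1 (so R^-1 = ~R). Expanding the columns R e_j ~R gives tr M = 4a^2 - 1 and, from the antisymmetric part, M21 - M12 = -4a*b12, M13 - M31 = 4a*b13, M32 - M23 = -4a*b23.
Here tr M = -\frac{69}{169}, so a^2 = (1 + tr M)/4 = \frac{25}{169} and a = ±\frac{5}{13}. Taking a = \frac{5}{13}: M21 - M12 = -\frac{240}{169}, M13 - M31 = 0, M32 - M23 = 0, giving b12 = \frac{12}{13}, b13 = 0, b23 = 0, i.e. R = \frac{5}{13} + \frac{12}{13} e_{1} e_{2}.
Its e_{1} e_{2} coefficient is already positive.
Answer: \frac{5}{13} + \frac{12}{13} e_{1} e_{2}. Note: both R and -R realise this M (trace -\frac{69}{169}); the covering map identifies them, and the e_{1} e_{2}-coefficient sign is the tie-breaker.
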